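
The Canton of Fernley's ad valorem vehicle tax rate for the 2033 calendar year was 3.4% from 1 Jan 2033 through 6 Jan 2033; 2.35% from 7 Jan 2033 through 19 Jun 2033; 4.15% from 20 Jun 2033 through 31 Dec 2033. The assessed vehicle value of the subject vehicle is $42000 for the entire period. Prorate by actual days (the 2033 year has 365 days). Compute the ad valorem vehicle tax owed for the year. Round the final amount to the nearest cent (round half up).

1 Jan – 6 Jan 2033: 6 days at 3.4% → $42000 × 3.4% × 6/365 = $23.4740
7 Jan – 19 Jun 2033: 164 days at 2.35% → $42000 × 2.35% × 164/365 = $443.4740
20 Jun – 31 Dec 2033: 195 days at 4.15% → $42000 × 4.15% × 195/365 = $931.1918
Total = $1398.1397

$1398.14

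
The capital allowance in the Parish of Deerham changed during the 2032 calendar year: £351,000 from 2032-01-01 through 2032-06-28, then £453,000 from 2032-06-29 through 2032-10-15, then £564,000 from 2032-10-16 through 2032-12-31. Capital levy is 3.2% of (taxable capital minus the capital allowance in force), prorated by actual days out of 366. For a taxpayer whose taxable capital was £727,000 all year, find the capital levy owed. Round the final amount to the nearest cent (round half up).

£9,625.97

2032-01-01 to 2032-06-28: 180 days, exemption £351,000 → (£727,000 − £351,000) × 3.2% × 180/366 = £5,917.3770
2032-06-29 to 2032-10-15: 109 days, exemption £453,000 → (£727,000 − £453,000) × 3.2% × 109/366 = £2,611.2350
2032-10-16 to 2032-12-31: 77 days, exemption £564,000 → (£727,000 − £564,000) × 3.2% × 77/366 = £1,097.3552
Total = £9,625.9672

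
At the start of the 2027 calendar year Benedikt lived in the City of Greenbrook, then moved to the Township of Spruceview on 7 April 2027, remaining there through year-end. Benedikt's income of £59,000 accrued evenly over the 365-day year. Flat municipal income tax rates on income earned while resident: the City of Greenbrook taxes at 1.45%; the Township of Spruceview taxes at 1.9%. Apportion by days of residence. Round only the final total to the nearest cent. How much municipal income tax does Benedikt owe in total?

The City of Greenbrook, 1 January – 6 April 2027: 96 days → £59,000 × 1.45% × 96/365 = £225.0082
The Township of Spruceview, 7 April – 31 December 2027: 269 days → £59,000 × 1.9% × 269/365 = £826.1616
Total = £1,051.1699

£1,051.17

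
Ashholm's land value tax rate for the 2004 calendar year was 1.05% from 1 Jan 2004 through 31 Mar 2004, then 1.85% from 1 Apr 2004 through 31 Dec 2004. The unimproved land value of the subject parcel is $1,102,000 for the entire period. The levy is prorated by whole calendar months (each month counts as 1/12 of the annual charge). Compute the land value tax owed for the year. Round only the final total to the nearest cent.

1 Jan – 31 Mar 2004: 3 months at 1.05% → $1,102,000 × 1.05% × 3/12 = $2,892.7500
1 Apr – 31 Dec 2004: 9 months at 1.85% → $1,102,000 × 1.85% × 9/12 = $15,290.2500
Total = $18,183.0000

$18,183.00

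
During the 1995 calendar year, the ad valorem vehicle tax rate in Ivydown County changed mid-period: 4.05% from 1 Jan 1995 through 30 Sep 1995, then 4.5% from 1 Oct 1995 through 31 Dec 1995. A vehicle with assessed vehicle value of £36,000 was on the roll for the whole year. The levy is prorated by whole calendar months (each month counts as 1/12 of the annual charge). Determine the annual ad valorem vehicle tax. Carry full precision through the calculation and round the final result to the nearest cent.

1 Jan – 30 Sep 1995: 9 months at 4.05% → £36,000 × 4.05% × 9/12 = £1,093.5000
1 Oct – 31 Dec 1995: 3 months at 4.5% → £36,000 × 4.5% × 3/12 = £405.0000
Total = £1,498.5000

£1,498.50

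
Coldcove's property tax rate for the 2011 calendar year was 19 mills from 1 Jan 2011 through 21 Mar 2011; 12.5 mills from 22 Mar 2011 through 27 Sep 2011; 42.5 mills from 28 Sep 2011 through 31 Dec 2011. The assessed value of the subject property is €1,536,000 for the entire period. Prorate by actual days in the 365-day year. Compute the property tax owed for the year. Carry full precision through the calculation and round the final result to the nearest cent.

€33,381.70

1 Jan – 21 Mar 2011: 80 days at 19 mills → €1,536,000 × 1.9% × 80/365 = €6,396.4932
22 Mar – 27 Sep 2011: 190 days at 12.5 mills → €1,536,000 × 1.25% × 190/365 = €9,994.5205
28 Sep – 31 Dec 2011: 95 days at 42.5 mills → €1,536,000 × 4.25% × 95/365 = €16,990.6849
Total = €33,381.6986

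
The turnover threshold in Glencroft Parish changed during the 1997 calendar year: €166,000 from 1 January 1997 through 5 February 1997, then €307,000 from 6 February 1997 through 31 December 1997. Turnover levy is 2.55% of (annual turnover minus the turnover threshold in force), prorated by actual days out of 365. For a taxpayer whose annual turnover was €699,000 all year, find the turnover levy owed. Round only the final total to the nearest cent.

1 January – 5 February 1997: 36 days, exemption €166,000 → (€699,000 − €166,000) × 2.55% × 36/365 = €1,340.5315
6 February – 31 December 1997: 329 days, exemption €307,000 → (€699,000 − €307,000) × 2.55% × 329/365 = €9,010.0932
Total = €10,350.6247

€10,350.62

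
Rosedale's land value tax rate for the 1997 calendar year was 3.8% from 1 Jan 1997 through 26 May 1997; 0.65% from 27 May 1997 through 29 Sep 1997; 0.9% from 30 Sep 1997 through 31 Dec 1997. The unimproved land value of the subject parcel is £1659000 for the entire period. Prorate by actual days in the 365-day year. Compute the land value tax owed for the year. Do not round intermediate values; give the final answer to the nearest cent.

£32743.66

1 Jan – 26 May 1997: 146 days at 3.8% → £1659000 × 3.8% × 146/365 = £25216.8000
27 May – 29 Sep 1997: 126 days at 0.65% → £1659000 × 0.65% × 126/365 = £3722.5233
30 Sep – 31 Dec 1997: 93 days at 0.9% → £1659000 × 0.9% × 93/365 = £3804.3370
Total = £32743.6603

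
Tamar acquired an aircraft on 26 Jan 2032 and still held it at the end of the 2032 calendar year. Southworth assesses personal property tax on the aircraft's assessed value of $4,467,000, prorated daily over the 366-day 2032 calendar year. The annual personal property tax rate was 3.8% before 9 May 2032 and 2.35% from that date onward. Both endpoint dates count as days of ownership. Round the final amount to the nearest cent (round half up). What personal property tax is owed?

$116,209.13

26 Jan – 8 May 2032: 104 days at 3.8% → $4,467,000 × 3.8% × 104/366 = $48,233.8361
9 May – 31 Dec 2032: 237 days at 2.35% → $4,467,000 × 2.35% × 237/366 = $67,975.2910
Total = $116,209.1270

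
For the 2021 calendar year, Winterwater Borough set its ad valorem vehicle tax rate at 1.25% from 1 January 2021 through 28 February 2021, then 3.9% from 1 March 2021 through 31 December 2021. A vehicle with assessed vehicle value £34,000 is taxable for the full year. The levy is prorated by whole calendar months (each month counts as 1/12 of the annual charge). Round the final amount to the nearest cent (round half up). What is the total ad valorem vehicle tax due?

1 January – 28 February 2021: 2 months at 1.25% → £34,000 × 1.25% × 2/12 = £70.8333
1 March – 31 December 2021: 10 months at 3.9% → £34,000 × 3.9% × 10/12 = £1,105.0000
Total = £1,175.8333

£1,175.83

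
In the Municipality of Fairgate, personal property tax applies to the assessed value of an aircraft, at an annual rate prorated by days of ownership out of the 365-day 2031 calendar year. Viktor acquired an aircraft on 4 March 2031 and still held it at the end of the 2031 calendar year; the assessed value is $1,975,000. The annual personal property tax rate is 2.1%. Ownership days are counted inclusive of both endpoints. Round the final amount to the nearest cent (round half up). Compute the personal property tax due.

Days held (4 March – 31 December 2031): 303 out of 365
Tax = $1,975,000 × 2.1% × 303/365 = $34,429.9315

$34,429.93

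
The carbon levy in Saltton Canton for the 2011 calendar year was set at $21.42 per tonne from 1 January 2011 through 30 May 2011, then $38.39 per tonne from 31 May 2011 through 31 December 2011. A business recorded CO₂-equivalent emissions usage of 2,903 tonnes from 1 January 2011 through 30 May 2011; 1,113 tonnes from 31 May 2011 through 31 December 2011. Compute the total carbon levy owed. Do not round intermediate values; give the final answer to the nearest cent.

1 January – 30 May 2011: 2,903 tonnes at $21.42/tonne → $62182.26
31 May – 31 December 2011: 1,113 tonnes at $38.39/tonne → $42728.07

$104910.33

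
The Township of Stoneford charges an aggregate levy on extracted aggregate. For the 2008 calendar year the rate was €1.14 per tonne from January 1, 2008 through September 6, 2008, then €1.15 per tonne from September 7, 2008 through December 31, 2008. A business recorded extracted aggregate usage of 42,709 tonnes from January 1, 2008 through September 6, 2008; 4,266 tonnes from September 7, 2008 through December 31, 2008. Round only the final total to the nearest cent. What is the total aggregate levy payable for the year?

€53,594.16

January 1 – September 6, 2008: 42,709 tonnes at €1.14/tonne → €48,688.26
September 7 – December 31, 2008: 4,266 tonnes at €1.15/tonne → €4,905.90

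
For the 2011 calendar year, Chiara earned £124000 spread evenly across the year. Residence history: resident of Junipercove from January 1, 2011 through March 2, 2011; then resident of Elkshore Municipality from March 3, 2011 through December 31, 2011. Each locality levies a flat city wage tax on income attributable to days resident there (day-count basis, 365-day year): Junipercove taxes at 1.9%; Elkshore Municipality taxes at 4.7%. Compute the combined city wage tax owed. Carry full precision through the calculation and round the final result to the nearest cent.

£5247.75

Junipercove, January 1 – March 2, 2011: 61 days → £124000 × 1.9% × 61/365 = £393.7425
Elkshore Municipality, March 3 – December 31, 2011: 304 days → £124000 × 4.7% × 304/365 = £4854.0055
Total = £5247.7479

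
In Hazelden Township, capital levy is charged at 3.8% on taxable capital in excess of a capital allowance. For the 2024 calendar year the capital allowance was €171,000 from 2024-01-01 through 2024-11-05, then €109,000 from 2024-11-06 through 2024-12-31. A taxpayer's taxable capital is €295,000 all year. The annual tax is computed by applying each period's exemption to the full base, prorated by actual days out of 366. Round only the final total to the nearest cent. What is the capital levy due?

€5,072.48

2024-01-01 to 2024-11-05: 310 days, exemption €171,000 → (€295,000 − €171,000) × 3.8% × 310/366 = €3,991.0383
2024-11-06 to 2024-12-31: 56 days, exemption €109,000 → (€295,000 − €109,000) × 3.8% × 56/366 = €1,081.4426
Total = €5,072.4809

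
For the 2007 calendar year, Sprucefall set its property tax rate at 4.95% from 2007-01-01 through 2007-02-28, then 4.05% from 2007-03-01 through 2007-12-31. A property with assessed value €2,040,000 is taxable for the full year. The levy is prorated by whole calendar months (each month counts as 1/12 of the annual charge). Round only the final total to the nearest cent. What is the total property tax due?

2007-01-01 to 2007-02-28: 2 months at 4.95% → €2,040,000 × 4.95% × 2/12 = €16,830.0000
2007-03-01 to 2007-12-31: 10 months at 4.05% → €2,040,000 × 4.05% × 10/12 = €68,850.0000
Total = €85,680.0000

€85,680.00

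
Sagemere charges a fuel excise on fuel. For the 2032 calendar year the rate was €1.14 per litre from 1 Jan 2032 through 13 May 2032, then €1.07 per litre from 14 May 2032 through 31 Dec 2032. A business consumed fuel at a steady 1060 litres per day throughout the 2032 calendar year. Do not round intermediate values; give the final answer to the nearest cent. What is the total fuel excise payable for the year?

1 Jan – 13 May 2032: 134 days × 1060 litres/day = 142,040 litres at €1.14/litre → €161,925.60
14 May – 31 Dec 2032: 232 days × 1060 litres/day = 245,920 litres at €1.07/litre → €263,134.40

€425,060.00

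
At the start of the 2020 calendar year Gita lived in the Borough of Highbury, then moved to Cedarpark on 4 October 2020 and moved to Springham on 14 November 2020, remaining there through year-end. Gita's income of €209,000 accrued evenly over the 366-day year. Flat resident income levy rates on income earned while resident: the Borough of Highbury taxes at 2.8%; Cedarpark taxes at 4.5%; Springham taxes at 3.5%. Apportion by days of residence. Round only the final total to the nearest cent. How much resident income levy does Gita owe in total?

€6,441.88

The Borough of Highbury, 1 January – 3 October 2020: 277 days → €209,000 × 2.8% × 277/366 = €4,428.9727
Cedarpark, 4 October – 13 November 2020: 41 days → €209,000 × 4.5% × 41/366 = €1,053.5656
Springham, 14 November – 31 December 2020: 48 days → €209,000 × 3.5% × 48/366 = €959.3443
Total = €6,441.8825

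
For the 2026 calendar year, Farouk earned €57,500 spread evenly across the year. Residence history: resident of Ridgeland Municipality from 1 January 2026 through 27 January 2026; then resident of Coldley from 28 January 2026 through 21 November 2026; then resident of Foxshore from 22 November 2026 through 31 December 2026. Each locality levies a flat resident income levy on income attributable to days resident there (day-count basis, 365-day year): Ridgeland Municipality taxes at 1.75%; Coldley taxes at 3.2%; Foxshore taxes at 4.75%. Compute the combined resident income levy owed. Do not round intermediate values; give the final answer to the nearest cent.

Ridgeland Municipality, 1 January – 27 January 2026: 27 days → €57,500 × 1.75% × 27/365 = €74.4349
Coldley, 28 January – 21 November 2026: 298 days → €57,500 × 3.2% × 298/365 = €1,502.2466
Foxshore, 22 November – 31 December 2026: 40 days → €57,500 × 4.75% × 40/365 = €299.3151
Total = €1,875.9966

€1,876.00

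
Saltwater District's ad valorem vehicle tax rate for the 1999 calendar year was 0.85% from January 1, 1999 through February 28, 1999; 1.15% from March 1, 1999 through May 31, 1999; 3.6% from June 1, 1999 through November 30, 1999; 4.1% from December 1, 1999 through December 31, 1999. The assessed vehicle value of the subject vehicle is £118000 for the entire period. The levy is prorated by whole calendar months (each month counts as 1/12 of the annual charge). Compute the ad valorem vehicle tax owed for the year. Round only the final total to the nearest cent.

January 1 – February 28, 1999: 2 months at 0.85% → £118000 × 0.85% × 2/12 = £167.1667
March 1 – May 31, 1999: 3 months at 1.15% → £118000 × 1.15% × 3/12 = £339.2500
June 1 – November 30, 1999: 6 months at 3.6% → £118000 × 3.6% × 6/12 = £2124.0000
December 1 – December 31, 1999: 1 month at 4.1% → £118000 × 4.1% × 1/12 = £403.1667
Total = £3033.5833

£3033.58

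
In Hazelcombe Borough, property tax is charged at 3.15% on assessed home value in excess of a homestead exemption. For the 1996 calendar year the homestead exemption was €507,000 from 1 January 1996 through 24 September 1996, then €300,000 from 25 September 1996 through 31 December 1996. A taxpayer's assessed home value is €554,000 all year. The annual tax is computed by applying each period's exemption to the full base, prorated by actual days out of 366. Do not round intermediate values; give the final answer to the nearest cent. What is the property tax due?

1 January – 24 September 1996: 268 days, exemption €507,000 → (€554,000 − €507,000) × 3.15% × 268/366 = €1,084.0820
25 September – 31 December 1996: 98 days, exemption €300,000 → (€554,000 − €300,000) × 3.15% × 98/366 = €2,142.3443
Total = €3,226.4262

€3,226.43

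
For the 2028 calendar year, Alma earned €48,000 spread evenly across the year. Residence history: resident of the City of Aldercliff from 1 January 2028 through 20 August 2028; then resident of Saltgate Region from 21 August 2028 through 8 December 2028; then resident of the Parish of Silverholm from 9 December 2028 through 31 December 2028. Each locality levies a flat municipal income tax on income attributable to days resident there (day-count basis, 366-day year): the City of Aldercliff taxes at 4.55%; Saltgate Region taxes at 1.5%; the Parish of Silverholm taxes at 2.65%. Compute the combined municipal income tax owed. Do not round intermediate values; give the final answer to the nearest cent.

The City of Aldercliff, 1 January – 20 August 2028: 233 days → €48,000 × 4.55% × 233/366 = €1,390.3607
Saltgate Region, 21 August – 8 December 2028: 110 days → €48,000 × 1.5% × 110/366 = €216.3934
The Parish of Silverholm, 9 December – 31 December 2028: 23 days → €48,000 × 2.65% × 23/366 = €79.9344
Total = €1,686.6885

€1,686.69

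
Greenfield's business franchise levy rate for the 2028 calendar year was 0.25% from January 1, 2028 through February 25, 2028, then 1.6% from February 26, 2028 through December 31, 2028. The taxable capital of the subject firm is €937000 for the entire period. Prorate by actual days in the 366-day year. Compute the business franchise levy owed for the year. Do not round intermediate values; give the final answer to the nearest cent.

January 1 – February 25, 2028: 56 days at 0.25% → €937000 × 0.25% × 56/366 = €358.4153
February 26 – December 31, 2028: 310 days at 1.6% → €937000 × 1.6% × 310/366 = €12698.1421
Total = €13056.5574

€13056.56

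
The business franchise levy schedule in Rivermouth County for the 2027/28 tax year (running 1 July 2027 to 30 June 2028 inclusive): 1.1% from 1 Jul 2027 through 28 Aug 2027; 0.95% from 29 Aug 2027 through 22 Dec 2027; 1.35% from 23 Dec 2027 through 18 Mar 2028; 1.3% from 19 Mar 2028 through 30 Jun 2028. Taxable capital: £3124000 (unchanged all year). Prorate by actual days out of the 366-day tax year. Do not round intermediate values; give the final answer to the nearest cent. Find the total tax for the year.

£36510.68

1 Jul – 28 Aug 2027: 59 days at 1.1% → £3124000 × 1.1% × 59/366 = £5539.5519
29 Aug – 22 Dec 2027: 116 days at 0.95% → £3124000 × 0.95% × 116/366 = £9406.1421
23 Dec 2027 – 18 Mar 2028: 87 days at 1.35% → £3124000 × 1.35% × 87/366 = £10024.9672
19 Mar – 30 Jun 2028: 104 days at 1.3% → £3124000 × 1.3% × 104/366 = £11540.0219
Total = £36510.6831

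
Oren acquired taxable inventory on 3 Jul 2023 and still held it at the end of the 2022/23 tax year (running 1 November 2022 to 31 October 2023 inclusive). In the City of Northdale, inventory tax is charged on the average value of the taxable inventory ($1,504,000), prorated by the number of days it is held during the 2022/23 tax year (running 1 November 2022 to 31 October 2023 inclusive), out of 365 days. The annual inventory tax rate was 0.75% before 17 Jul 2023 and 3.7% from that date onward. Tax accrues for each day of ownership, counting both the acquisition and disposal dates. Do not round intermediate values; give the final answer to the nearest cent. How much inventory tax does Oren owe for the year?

$16,745.91

3 Jul – 16 Jul 2023: 14 days at 0.75% → $1,504,000 × 0.75% × 14/365 = $432.6575
17 Jul – 31 Oct 2023: 107 days at 3.7% → $1,504,000 × 3.7% × 107/365 = $16,313.2493
Total = $16,745.9068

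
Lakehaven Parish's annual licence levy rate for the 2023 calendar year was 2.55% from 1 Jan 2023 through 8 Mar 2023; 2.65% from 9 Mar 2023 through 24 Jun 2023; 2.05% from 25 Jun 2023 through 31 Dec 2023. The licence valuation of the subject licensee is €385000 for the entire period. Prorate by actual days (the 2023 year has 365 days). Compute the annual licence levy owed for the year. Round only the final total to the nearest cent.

1 Jan – 8 Mar 2023: 67 days at 2.55% → €385000 × 2.55% × 67/365 = €1802.1164
9 Mar – 24 Jun 2023: 108 days at 2.65% → €385000 × 2.65% × 108/365 = €3018.8219
25 Jun – 31 Dec 2023: 190 days at 2.05% → €385000 × 2.05% × 190/365 = €4108.4247
Total = €8929.3630

€8929.36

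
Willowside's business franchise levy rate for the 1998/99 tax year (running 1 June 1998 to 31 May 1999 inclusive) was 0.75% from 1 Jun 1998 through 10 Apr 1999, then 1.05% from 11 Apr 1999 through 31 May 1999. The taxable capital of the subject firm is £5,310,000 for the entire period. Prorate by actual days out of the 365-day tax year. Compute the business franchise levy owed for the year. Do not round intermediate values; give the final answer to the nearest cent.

1 Jun 1998 – 10 Apr 1999: 314 days at 0.75% → £5,310,000 × 0.75% × 314/365 = £34,260.4110
11 Apr – 31 May 1999: 51 days at 1.05% → £5,310,000 × 1.05% × 51/365 = £7,790.4247
Total = £42,050.8356

£42,050.84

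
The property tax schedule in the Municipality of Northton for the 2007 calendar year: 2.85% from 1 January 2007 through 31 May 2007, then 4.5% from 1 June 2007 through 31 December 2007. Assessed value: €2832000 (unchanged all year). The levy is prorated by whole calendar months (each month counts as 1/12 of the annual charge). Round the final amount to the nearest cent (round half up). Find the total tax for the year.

1 January – 31 May 2007: 5 months at 2.85% → €2832000 × 2.85% × 5/12 = €33630.0000
1 June – 31 December 2007: 7 months at 4.5% → €2832000 × 4.5% × 7/12 = €74340.0000
Total = €107970.0000

€107970.00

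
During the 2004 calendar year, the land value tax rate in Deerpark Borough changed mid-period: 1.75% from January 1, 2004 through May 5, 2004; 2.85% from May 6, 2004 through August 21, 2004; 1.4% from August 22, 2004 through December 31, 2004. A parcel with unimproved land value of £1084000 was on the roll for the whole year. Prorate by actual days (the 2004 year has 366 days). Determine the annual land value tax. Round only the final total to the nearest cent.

January 1 – May 5, 2004: 126 days at 1.75% → £1084000 × 1.75% × 126/366 = £6530.6557
May 6 – August 21, 2004: 108 days at 2.85% → £1084000 × 2.85% × 108/366 = £9116.2623
August 22 – December 31, 2004: 132 days at 1.4% → £1084000 × 1.4% × 132/366 = £5473.3115
Total = £21120.2295

£21120.23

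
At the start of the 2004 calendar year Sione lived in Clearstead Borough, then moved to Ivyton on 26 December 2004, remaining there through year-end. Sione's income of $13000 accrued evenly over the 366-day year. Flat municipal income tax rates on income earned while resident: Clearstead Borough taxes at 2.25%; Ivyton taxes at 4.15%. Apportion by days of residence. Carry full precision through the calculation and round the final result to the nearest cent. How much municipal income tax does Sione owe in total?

Clearstead Borough, 1 January – 25 December 2004: 360 days → $13000 × 2.25% × 360/366 = $287.7049
Ivyton, 26 December – 31 December 2004: 6 days → $13000 × 4.15% × 6/366 = $8.8443
Total = $296.5492

$296.55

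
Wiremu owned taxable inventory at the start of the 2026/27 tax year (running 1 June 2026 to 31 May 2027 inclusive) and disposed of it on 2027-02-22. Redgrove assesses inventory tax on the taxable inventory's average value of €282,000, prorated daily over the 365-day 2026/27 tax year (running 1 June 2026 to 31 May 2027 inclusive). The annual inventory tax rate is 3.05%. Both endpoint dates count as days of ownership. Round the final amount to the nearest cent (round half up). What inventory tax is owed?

€6,291.69

Days held (2026-06-01 to 2027-02-22): 267 out of 365
Tax = €282,000 × 3.05% × 267/365 = €6,291.6904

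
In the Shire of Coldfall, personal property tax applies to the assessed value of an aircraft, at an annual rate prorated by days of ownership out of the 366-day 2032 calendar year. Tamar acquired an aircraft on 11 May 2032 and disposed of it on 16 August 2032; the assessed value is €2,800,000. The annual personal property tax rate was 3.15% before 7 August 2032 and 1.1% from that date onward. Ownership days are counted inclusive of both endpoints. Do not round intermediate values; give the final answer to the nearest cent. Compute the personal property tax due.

€22,048.09

11 May – 6 August 2032: 88 days at 3.15% → €2,800,000 × 3.15% × 88/366 = €21,206.5574
7 August – 16 August 2032: 10 days at 1.1% → €2,800,000 × 1.1% × 10/366 = €841.5301
Total = €22,048.0874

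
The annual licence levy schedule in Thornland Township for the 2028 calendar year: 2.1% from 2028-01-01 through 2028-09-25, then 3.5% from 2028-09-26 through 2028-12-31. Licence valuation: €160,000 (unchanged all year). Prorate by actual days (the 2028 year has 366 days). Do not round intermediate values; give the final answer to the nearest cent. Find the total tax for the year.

2028-01-01 to 2028-09-25: 269 days at 2.1% → €160,000 × 2.1% × 269/366 = €2,469.5082
2028-09-26 to 2028-12-31: 97 days at 3.5% → €160,000 × 3.5% × 97/366 = €1,484.1530
Total = €3,953.6612

€3,953.66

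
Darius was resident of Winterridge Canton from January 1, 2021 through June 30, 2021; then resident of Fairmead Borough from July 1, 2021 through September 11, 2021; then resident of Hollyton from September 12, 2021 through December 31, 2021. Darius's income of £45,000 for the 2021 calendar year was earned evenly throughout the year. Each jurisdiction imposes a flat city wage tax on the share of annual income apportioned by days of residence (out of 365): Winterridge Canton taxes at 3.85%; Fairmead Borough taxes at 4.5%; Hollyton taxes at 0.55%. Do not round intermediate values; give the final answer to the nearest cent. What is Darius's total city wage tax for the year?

£1,339.40

Winterridge Canton, January 1 – June 30, 2021: 181 days → £45,000 × 3.85% × 181/365 = £859.1301
Fairmead Borough, July 1 – September 11, 2021: 73 days → £45,000 × 4.5% × 73/365 = £405.0000
Hollyton, September 12 – December 31, 2021: 111 days → £45,000 × 0.55% × 111/365 = £75.2671
Total = £1,339.3973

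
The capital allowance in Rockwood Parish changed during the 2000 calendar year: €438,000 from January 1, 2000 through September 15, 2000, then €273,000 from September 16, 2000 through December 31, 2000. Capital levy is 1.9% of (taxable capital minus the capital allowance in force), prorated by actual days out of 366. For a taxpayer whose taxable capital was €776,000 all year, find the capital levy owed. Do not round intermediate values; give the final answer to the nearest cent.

€7,338.52

January 1 – September 15, 2000: 259 days, exemption €438,000 → (€776,000 − €438,000) × 1.9% × 259/366 = €4,544.5301
September 16 – December 31, 2000: 107 days, exemption €273,000 → (€776,000 − €273,000) × 1.9% × 107/366 = €2,793.9863
Total = €7,338.5164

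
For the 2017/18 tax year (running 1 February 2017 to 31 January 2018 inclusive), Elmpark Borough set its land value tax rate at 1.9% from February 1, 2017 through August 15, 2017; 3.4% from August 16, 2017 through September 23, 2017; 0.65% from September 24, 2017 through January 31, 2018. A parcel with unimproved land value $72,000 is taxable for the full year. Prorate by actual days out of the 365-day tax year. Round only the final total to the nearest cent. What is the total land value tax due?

$1,162.85

February 1 – August 15, 2017: 196 days at 1.9% → $72,000 × 1.9% × 196/365 = $734.5973
August 16 – September 23, 2017: 39 days at 3.4% → $72,000 × 3.4% × 39/365 = $261.5671
September 24, 2017 – January 31, 2018: 130 days at 0.65% → $72,000 × 0.65% × 130/365 = $166.6849
Total = $1,162.8493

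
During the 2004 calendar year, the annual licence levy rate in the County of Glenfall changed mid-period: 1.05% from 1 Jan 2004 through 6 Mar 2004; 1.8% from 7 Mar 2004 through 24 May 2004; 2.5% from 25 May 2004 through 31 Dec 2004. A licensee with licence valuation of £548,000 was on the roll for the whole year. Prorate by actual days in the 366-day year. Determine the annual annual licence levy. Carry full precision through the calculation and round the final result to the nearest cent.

£11,439.13

1 Jan – 6 Mar 2004: 66 days at 1.05% → £548,000 × 1.05% × 66/366 = £1,037.6066
7 Mar – 24 May 2004: 79 days at 1.8% → £548,000 × 1.8% × 79/366 = £2,129.1148
25 May – 31 Dec 2004: 221 days at 2.5% → £548,000 × 2.5% × 221/366 = £8,272.4044
Total = £11,439.1257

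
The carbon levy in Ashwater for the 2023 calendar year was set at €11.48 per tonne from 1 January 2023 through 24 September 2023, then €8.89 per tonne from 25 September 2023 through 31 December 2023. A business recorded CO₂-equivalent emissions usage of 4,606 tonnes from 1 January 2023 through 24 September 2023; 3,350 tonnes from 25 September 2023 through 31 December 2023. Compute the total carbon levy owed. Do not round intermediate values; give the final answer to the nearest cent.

1 January – 24 September 2023: 4,606 tonnes at €11.48/tonne → €52,876.88
25 September – 31 December 2023: 3,350 tonnes at €8.89/tonne → €29,781.50

€82,658.38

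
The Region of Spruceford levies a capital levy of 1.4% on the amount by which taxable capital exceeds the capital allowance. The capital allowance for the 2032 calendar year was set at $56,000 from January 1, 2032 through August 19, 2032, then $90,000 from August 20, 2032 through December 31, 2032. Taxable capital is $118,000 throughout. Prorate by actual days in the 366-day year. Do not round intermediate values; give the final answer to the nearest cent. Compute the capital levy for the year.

January 1 – August 19, 2032: 232 days, exemption $56,000 → ($118,000 − $56,000) × 1.4% × 232/366 = $550.2077
August 20 – December 31, 2032: 134 days, exemption $90,000 → ($118,000 − $90,000) × 1.4% × 134/366 = $143.5191
Total = $693.7268

$693.73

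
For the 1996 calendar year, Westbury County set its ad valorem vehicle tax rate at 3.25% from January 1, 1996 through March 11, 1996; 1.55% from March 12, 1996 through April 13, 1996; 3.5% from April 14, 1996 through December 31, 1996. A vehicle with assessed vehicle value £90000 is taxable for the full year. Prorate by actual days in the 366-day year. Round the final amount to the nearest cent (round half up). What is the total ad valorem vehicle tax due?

£2948.11

January 1 – March 11, 1996: 71 days at 3.25% → £90000 × 3.25% × 71/366 = £567.4180
March 12 – April 13, 1996: 33 days at 1.55% → £90000 × 1.55% × 33/366 = £125.7787
April 14 – December 31, 1996: 262 days at 3.5% → £90000 × 3.5% × 262/366 = £2254.9180
Total = £2948.1148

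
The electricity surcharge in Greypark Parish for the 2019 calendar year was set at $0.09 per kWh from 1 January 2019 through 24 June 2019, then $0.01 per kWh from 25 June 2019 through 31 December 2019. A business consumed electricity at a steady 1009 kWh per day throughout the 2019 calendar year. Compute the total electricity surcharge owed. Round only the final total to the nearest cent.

1 January – 24 June 2019: 175 days × 1009 kWh/day = 176,575 kWh at $0.09/kWh → $15891.75
25 June – 31 December 2019: 190 days × 1009 kWh/day = 191,710 kWh at $0.01/kWh → $1917.10

$17808.85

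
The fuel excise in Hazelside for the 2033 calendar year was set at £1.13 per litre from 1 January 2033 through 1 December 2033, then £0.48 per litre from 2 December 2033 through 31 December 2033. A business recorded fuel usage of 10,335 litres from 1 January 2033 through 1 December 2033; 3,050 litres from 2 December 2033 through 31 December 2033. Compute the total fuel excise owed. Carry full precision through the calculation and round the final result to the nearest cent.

1 January – 1 December 2033: 10,335 litres at £1.13/litre → £11678.55
2 December – 31 December 2033: 3,050 litres at £0.48/litre → £1464.00

£13142.55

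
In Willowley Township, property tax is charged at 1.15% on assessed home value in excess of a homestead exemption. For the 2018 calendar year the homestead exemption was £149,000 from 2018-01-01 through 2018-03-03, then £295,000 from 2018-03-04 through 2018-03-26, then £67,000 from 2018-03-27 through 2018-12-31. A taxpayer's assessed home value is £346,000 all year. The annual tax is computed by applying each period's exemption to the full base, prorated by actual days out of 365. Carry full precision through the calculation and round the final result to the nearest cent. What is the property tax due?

2018-01-01 to 2018-03-03: 62 days, exemption £149,000 → (£346,000 − £149,000) × 1.15% × 62/365 = £384.8247
2018-03-04 to 2018-03-26: 23 days, exemption £295,000 → (£346,000 − £295,000) × 1.15% × 23/365 = £36.9575
2018-03-27 to 2018-12-31: 280 days, exemption £67,000 → (£346,000 − £67,000) × 1.15% × 280/365 = £2,461.3151
Total = £2,883.0973

£2,883.10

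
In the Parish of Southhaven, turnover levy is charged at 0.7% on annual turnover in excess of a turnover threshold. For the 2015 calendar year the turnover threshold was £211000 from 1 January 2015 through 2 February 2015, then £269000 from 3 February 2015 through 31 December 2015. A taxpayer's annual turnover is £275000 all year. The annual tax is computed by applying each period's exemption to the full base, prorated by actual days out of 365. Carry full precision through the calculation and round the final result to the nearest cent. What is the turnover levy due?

£78.71

1 January – 2 February 2015: 33 days, exemption £211000 → (£275000 − £211000) × 0.7% × 33/365 = £40.5041
3 February – 31 December 2015: 332 days, exemption £269000 → (£275000 − £269000) × 0.7% × 332/365 = £38.2027
Total = £78.7068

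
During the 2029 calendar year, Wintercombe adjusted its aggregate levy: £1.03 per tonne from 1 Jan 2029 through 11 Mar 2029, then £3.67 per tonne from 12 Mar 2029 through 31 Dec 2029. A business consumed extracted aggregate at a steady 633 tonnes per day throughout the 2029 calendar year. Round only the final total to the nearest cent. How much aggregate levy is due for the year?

£730,956.75

1 Jan – 11 Mar 2029: 70 days × 633 tonnes/day = 44,310 tonnes at £1.03/tonne → £45,639.30
12 Mar – 31 Dec 2029: 295 days × 633 tonnes/day = 186,735 tonnes at £3.67/tonne → £685,317.45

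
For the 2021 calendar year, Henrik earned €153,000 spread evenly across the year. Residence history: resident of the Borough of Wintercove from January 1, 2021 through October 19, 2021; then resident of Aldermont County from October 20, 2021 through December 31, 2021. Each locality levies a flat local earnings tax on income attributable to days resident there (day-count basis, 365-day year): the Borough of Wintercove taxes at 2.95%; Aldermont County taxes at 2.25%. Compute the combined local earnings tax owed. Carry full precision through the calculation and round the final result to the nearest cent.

€4,299.30

The Borough of Wintercove, January 1 – October 19, 2021: 292 days → €153,000 × 2.95% × 292/365 = €3,610.8000
Aldermont County, October 20 – December 31, 2021: 73 days → €153,000 × 2.25% × 73/365 = €688.5000
Total = €4,299.3000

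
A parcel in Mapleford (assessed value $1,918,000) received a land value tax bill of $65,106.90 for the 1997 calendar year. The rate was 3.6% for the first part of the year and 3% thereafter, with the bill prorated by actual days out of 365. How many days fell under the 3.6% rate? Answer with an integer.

Let d = days at the first rate; then 365 − d days at the second rate.
$1,918,000 × [3.6%·d + 3%·(365−d)] / 365 = $65,106.90
Solving gives d = 240, so the new rate took effect on 29 Aug 1997.

240 days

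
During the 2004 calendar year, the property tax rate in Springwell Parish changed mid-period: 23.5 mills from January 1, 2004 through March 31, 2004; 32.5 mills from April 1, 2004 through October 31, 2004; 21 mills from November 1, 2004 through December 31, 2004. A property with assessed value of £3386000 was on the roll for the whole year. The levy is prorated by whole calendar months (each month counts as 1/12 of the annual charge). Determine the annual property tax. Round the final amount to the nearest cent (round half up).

January 1 – March 31, 2004: 3 months at 23.5 mills → £3386000 × 2.35% × 3/12 = £19892.7500
April 1 – October 31, 2004: 7 months at 32.5 mills → £3386000 × 3.25% × 7/12 = £64192.9167
November 1 – December 31, 2004: 2 months at 21 mills → £3386000 × 2.1% × 2/12 = £11851.0000
Total = £95936.6667

£95936.67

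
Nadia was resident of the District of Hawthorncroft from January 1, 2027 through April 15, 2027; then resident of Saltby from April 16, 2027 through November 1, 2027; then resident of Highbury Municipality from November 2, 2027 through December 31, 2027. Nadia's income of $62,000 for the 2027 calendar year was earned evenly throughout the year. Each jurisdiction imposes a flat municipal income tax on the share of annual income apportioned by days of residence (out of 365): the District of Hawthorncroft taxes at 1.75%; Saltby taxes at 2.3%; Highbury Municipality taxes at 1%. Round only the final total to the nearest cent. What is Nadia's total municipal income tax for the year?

The District of Hawthorncroft, January 1 – April 15, 2027: 105 days → $62,000 × 1.75% × 105/365 = $312.1233
Saltby, April 16 – November 1, 2027: 200 days → $62,000 × 2.3% × 200/365 = $781.3699
Highbury Municipality, November 2 – December 31, 2027: 60 days → $62,000 × 1% × 60/365 = $101.9178
Total = $1,195.4110

$1,195.41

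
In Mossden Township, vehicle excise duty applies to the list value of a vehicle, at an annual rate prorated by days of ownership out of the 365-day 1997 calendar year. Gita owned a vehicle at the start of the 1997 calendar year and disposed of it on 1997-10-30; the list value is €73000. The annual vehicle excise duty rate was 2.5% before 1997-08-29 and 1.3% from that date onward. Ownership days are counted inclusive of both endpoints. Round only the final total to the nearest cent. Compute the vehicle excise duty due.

€1363.80

1997-01-01 to 1997-08-28: 240 days at 2.5% → €73000 × 2.5% × 240/365 = €1200.0000
1997-08-29 to 1997-10-30: 63 days at 1.3% → €73000 × 1.3% × 63/365 = €163.8000
Total = €1363.8000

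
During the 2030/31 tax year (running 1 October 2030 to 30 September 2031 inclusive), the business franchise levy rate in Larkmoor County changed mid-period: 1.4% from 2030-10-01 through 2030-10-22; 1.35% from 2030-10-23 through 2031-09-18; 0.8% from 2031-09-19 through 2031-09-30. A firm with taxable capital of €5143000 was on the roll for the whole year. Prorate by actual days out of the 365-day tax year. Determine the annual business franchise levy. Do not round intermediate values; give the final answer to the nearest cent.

€68655.53

2030-10-01 to 2030-10-22: 22 days at 1.4% → €5143000 × 1.4% × 22/365 = €4339.8466
2030-10-23 to 2031-09-18: 331 days at 1.35% → €5143000 × 1.35% × 331/365 = €62963.0014
2031-09-19 to 2031-09-30: 12 days at 0.8% → €5143000 × 0.8% × 12/365 = €1352.6795
Total = €68655.5274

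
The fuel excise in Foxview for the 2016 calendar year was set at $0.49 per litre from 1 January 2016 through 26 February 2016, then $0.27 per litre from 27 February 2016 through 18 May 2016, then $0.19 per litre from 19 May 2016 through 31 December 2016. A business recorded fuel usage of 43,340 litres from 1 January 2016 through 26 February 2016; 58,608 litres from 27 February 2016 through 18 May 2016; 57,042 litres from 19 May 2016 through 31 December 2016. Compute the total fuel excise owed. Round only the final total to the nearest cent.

1 January – 26 February 2016: 43,340 litres at $0.49/litre → $21236.60
27 February – 18 May 2016: 58,608 litres at $0.27/litre → $15824.16
19 May – 31 December 2016: 57,042 litres at $0.19/litre → $10837.98

$47898.74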